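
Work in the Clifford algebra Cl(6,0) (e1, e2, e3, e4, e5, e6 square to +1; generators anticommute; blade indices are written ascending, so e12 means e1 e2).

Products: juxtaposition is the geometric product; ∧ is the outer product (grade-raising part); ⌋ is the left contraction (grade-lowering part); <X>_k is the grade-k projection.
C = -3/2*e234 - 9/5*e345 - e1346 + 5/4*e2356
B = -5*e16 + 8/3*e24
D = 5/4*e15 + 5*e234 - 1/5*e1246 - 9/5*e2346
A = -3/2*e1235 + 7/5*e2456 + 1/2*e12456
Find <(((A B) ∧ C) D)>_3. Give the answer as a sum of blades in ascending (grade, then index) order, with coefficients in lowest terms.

step 1: -56/15*e56 - 4/3*e156 - 5/2*e245 - 7*e1245 + 4*e1345 - 15/2*e2356
step 2: 28/5*e23456 + 2*e123456
step 3: 252/25*e5 + 18/5*e15 + 2/5*e35 - 28*e56 + 28/25*e135 - 10*e156 + 5/2*e2346 + 7*e12346
step 4: 28/25*e135 - 10*e156
Answer: 28/25*e135 - 10*e156


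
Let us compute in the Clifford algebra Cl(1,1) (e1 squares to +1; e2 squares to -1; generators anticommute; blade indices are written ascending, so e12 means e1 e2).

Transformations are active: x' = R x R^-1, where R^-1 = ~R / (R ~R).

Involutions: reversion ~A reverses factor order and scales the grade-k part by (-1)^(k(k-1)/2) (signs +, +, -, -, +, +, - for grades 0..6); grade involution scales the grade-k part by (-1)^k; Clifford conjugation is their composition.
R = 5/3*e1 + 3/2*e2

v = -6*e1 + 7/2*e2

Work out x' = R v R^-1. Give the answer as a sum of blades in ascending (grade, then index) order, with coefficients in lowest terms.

~R = 5/3*e1 + 3/2*e2, and R ~R = 19/36, so R^-1 = ~R / (19/36).
R v = -61/4 + 89/6*e12
Answer: -1716/19*e1 - 3427/38*e2


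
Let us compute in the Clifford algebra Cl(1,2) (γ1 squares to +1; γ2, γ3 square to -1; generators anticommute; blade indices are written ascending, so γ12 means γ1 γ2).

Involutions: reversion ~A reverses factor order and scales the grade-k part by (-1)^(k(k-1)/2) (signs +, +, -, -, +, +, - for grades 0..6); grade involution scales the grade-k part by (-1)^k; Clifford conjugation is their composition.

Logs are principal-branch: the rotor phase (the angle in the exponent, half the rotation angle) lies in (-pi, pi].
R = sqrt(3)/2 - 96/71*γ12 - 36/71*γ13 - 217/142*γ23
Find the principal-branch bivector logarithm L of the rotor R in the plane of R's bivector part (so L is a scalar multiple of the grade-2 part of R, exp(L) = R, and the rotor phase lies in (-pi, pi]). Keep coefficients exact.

The scalar part of R is sqrt(3)/2, so the principal-branch rotor phase is pinned; divide the bivector part by its sine to get the unit plane — L is the phase times that plane.
Concretely: cos(phase) = sqrt(3)/2 gives phase = ±pi/6, and since phase/sin(phase) is even the sign is immaterial: L = (phase/sin(phase)) * <R>_2 = (pi/3) * <R>_2.
Answer: -32*pi/71*γ12 - 12*pi/71*γ13 - 217*pi/426*γ23


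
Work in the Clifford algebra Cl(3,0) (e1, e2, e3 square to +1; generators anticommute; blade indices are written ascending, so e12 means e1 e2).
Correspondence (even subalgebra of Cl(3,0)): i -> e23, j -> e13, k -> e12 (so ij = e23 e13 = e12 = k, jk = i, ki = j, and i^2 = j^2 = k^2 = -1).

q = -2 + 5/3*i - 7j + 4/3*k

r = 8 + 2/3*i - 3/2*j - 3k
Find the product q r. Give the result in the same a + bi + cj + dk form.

In blades: q = -2 + 4/3*e12 - 7*e13 + 5/3*e23, r = 8 - 3*e12 - 3/2*e13 + 2/3*e23.
Distribute q over r term by term (generator squares from the signature, products reordered to ascending indices): (-2)*r = -16 + 6*e12 + 3*e13 - 4/3*e23; (4/3*e12)*r = 4 + 32/3*e12 + 8/9*e13 + 2*e23; (-7*e13)*r = -21/2 + 14/3*e12 - 56*e13 + 21*e23; (5/3*e23)*r = -10/9 - 5/2*e12 + 5*e13 + 40/3*e23.
Sum: -425/18 + 113/6*e12 - 424/9*e13 + 35*e23; translating back through the correspondence:
Answer: -425/18 + 35i - 424/9*j + 113/6*k


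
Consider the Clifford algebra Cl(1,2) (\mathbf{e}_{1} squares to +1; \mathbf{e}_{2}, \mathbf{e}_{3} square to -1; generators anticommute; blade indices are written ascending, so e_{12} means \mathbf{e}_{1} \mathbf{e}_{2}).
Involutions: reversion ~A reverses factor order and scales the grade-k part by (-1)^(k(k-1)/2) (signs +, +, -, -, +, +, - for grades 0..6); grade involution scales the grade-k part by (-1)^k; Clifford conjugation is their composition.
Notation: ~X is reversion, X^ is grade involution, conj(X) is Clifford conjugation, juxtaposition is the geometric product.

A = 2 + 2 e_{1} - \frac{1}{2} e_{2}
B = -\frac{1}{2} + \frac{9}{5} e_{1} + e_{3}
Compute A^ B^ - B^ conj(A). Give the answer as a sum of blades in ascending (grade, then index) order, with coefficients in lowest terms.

first term: \frac{13}{5} - \frac{13}{5} e_{1} - \frac{1}{4} e_{2} - 2 e_{3} + \frac{9}{10} e_{12} + 2 e_{13} - \frac{1}{2} e_{23}
second term: \frac{13}{5} - \frac{13}{5} e_{1} - \frac{1}{4} e_{2} - 2 e_{3} - \frac{9}{10} e_{12} - 2 e_{13} + \frac{1}{2} e_{23}
Answer: \frac{9}{5} e_{12} + 4 e_{13} - e_{23}


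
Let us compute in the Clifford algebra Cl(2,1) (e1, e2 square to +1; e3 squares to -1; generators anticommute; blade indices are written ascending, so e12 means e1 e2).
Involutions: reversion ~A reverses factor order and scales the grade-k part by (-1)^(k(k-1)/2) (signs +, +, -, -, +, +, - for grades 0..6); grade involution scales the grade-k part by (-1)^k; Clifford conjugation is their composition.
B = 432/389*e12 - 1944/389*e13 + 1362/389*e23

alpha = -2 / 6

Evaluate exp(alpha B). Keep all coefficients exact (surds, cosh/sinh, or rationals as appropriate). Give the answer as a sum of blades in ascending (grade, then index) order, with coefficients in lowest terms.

B^2 term by term: the squares give (432/389)^2*(e12)^2 + (-1944/389)^2*(e13)^2 + (1362/389)^2*(e23)^2 = 186624/151321*(-1) + 3779136/151321*(+1) + 1855044/151321*(+1) = 36 (each basis 2-blade squares to minus the product of its generators' squares); cross terms between blades sharing an index anticommute and cancel. So B^2 = 36.
B^2 = 36 — a positive square means the series sums to a boost: l = 6, alpha*l = -2, so exp(alpha B) = cosh(-2) + (sinh(-2)/6)*B = cosh(2) + (-sinh(2)/6)*B.
Answer: cosh(2) - 72*sinh(2)/389*e12 + 324*sinh(2)/389*e13 - 227*sinh(2)/389*e23


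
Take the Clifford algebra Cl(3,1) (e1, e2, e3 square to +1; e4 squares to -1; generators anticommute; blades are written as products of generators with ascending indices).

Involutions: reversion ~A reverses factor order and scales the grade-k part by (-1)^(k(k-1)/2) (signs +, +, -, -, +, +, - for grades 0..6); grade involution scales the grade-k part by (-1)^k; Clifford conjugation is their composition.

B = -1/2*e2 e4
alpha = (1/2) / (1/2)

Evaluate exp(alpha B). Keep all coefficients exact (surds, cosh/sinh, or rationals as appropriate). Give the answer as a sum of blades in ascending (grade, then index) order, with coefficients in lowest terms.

B^2 = (-1/2)^2*(e2 e4)^2 = 1/4*(+1) = 1/4 (a basis 2-blade squares to minus the product of its generators' squares).
B^2 = 1/4 — the positive square puts this in the hyperbolic regime; l = 1/2, alpha*l = 1/2, so exp(alpha B) = cosh(1/2) + (sinh(1/2)/(1/2))*B = cosh(1/2) + (2*sinh(1/2))*B.
Answer: cosh(1/2) - sinh(1/2)*e2 e4


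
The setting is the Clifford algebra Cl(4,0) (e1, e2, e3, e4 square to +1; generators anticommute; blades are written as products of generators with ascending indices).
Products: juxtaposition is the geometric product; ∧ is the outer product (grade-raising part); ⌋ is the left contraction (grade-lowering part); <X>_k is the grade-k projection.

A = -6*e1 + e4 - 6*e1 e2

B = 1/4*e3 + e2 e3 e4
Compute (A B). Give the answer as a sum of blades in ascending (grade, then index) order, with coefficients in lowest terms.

step 1: -3/2*e1 e3 + e2 e3 - 1/4*e3 e4 - 3/2*e1 e2 e3 - 6*e1 e3 e4 - 6*e1 e2 e3 e4
Answer: -3/2*e1 e3 + e2 e3 - 1/4*e3 e4 - 3/2*e1 e2 e3 - 6*e1 e3 e4 - 6*e1 e2 e3 e4


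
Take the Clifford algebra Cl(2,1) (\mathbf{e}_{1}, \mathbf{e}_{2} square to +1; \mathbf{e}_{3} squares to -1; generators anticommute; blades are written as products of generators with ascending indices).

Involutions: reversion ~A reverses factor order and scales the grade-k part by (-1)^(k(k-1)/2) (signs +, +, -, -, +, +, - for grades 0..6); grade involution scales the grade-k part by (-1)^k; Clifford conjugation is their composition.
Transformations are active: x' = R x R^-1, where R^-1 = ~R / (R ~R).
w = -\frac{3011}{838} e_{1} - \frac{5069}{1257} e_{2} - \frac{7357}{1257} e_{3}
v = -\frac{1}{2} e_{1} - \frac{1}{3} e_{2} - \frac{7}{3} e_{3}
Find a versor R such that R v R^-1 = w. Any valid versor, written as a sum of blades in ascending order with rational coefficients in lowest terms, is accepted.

Sketch: the shared square -\frac{61}{12} makes R = v + w = -\frac{1715}{419} e_{1} - \frac{5488}{1257} e_{2} - \frac{3430}{419} e_{3} the natural versor; its sandwich fixes that direction, negates (v - w)/2, and sends v to w.
Answer: -\frac{1715}{419} e_{1} - \frac{5488}{1257} e_{2} - \frac{3430}{419} e_{3}


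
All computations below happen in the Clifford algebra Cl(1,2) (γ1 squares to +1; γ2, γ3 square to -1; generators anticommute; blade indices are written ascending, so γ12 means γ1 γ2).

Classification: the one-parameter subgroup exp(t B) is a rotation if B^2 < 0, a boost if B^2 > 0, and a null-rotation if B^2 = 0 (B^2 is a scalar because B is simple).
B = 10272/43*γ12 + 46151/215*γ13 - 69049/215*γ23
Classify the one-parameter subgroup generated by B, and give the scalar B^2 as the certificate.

B^2 term by term: the squares give (10272/43)^2*(γ12)^2 + (46151/215)^2*(γ13)^2 + (-69049/215)^2*(γ23)^2 = 105513984/1849*(+1) + 2129914801/46225*(+1) + 4767764401/46225*(-1) = 0 (each basis 2-blade squares to minus the product of its generators' squares); cross terms between blades sharing an index anticommute and cancel. So B^2 = 0.
Answer: null-rotation, certificate B^2 = 0. Key observation: B^2 = 0 is a conjugation invariant, so its sign decides the class regardless of the surface form of B.


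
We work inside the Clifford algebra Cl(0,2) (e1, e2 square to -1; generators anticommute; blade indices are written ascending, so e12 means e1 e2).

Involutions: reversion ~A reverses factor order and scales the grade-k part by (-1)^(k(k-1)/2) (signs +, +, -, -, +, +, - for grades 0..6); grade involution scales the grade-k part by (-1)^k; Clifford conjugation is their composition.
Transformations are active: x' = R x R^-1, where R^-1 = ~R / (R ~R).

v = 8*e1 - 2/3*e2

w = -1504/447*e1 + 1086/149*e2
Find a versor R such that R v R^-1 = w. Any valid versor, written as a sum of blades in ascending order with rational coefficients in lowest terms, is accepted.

Why this works: both vectors square to -580/9, so q(v) = q(w) and R = v + w = 2072/447*e1 + 2960/447*e2 carries v to w — its own direction survives, the complement (v - w)/2 flips.
Answer: 2072/447*e1 + 2960/447*e2


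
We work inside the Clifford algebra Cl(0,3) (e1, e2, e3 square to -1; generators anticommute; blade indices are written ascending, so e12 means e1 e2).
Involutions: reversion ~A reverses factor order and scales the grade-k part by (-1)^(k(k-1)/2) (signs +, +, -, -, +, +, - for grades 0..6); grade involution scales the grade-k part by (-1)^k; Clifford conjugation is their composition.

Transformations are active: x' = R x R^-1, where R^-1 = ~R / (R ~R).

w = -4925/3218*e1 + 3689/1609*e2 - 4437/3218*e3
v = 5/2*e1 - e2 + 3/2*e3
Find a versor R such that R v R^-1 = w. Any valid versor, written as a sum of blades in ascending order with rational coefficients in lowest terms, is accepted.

Take R = v + w = 1560/1609*e1 + 2080/1609*e2 + 195/1609*e3. Because q(v) = q(w) = -19/2, conjugation by R sends v exactly to w.
Answer: 1560/1609*e1 + 2080/1609*e2 + 195/1609*e3


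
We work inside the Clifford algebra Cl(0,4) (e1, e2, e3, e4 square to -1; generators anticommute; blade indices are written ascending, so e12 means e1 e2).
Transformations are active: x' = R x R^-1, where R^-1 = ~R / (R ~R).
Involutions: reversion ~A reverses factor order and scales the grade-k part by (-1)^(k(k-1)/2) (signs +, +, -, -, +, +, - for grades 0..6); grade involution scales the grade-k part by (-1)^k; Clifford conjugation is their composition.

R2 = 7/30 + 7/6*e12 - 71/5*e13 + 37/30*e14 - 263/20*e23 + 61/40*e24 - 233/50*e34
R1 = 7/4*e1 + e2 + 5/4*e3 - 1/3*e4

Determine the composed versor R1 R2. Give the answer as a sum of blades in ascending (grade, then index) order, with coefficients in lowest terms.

Distribute over the terms of R1 (each basis-blade product reordered to ascending indices, repeated generators contracted through their squares):
(7/4*e1) R2 = 49/120*e1 - 49/24*e2 + 497/20*e3 - 259/120*e4 - 1841/80*e123 + 427/160*e124 - 1631/200*e134
(e2) R2 = 7/6*e1 + 7/30*e2 + 263/20*e3 - 61/40*e4 + 71/5*e123 - 37/30*e124 - 233/50*e234
(5/4*e3) R2 = -71/4*e1 - 263/16*e2 + 7/24*e3 + 233/40*e4 + 35/24*e123 - 37/24*e134 - 61/32*e234
(-1/3*e4) R2 = -37/90*e1 - 61/120*e2 + 233/150*e3 - 7/90*e4 - 7/18*e124 + 71/15*e134 + 263/60*e234
Summing the partial products and collecting blades:
Answer: -5971/360*e1 - 4501/240*e2 + 7969/200*e3 + 743/360*e4 - 353/48*e123 + 1507/1440*e124 - 1489/300*e134 - 5239/2400*e234


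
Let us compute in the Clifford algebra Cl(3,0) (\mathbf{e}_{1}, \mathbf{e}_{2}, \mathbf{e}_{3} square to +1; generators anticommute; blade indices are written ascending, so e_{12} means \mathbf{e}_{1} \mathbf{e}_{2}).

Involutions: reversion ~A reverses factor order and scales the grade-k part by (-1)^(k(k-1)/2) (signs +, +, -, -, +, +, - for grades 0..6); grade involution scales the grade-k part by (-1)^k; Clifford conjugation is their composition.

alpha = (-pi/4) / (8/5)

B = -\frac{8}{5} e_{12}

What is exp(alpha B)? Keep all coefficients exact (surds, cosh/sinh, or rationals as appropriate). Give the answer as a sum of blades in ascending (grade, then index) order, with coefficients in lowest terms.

B^2 = (-\frac{8}{5})^2*(e_{12})^2 = \frac{64}{25}*(-1) = -\frac{64}{25} (a basis 2-blade squares to minus the product of its generators' squares).
B^2 = -\frac{64}{25} — since the square is negative, the closed form is circular: l = \frac{8}{5}, alpha*l = - \frac{\pi}{4}, so exp(alpha B) = cos(- \frac{\pi}{4}) + (sin(- \frac{\pi}{4})/(\frac{8}{5}))*B = \frac{\sqrt{2}}{2} + (- \frac{5 \sqrt{2}}{16})*B.
Answer: \frac{\sqrt{2}}{2} + \frac{\sqrt{2}}{2} e_{12}


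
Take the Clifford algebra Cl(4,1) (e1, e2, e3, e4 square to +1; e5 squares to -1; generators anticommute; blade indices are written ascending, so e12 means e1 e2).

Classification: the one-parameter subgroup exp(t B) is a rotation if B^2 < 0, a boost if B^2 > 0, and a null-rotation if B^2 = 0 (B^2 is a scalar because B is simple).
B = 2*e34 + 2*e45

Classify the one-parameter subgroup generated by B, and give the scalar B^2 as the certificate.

B^2 term by term: the squares give (2)^2*(e34)^2 + (2)^2*(e45)^2 = 4*(-1) + 4*(+1) = 0 (each basis 2-blade squares to minus the product of its generators' squares); cross terms between blades sharing an index anticommute and cancel. So B^2 = 0.
Answer: null-rotation, certificate B^2 = 0. Certificate logic: 0 is a conjugation-invariant scalar, so its sign fixes rotation versus boost versus null-rotation outright.


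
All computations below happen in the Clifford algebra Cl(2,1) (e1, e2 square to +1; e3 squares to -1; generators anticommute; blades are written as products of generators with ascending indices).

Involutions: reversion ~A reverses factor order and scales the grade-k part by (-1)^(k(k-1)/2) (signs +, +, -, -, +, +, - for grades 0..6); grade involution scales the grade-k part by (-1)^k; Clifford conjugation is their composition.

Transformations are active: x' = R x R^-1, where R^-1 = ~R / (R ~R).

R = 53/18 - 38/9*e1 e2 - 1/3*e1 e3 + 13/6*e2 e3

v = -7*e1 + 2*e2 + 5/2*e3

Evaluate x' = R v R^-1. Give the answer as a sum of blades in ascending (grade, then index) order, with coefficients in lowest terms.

~R = 53/18 + 38/9*e1 e2 + 1/3*e1 e3 - 13/6*e2 e3, and R ~R = 1757/81, so R^-1 = ~R / (1757/81).
R v = -254/9*e1 - 349/12*e2 + 25/36*e3 - 451/18*e1 e2 e3
Answer: 15263/3514*e1 - 64135/7028*e2 + 52307/7028*e3


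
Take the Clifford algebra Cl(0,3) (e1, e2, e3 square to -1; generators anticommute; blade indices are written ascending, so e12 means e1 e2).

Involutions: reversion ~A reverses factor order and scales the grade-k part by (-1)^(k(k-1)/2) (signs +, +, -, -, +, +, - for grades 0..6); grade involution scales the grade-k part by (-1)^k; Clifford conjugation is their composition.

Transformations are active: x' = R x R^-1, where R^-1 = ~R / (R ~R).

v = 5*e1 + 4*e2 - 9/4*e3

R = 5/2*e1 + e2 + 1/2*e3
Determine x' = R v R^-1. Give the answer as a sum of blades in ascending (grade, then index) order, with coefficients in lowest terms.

~R = 5/2*e1 + e2 + 1/2*e3, and R ~R = -15/2, so R^-1 = ~R / (-15/2).
R v = -123/8 + 5*e12 - 65/8*e13 - 17/4*e23
Answer: 21/4*e1 + 1/10*e2 + 43/10*e3


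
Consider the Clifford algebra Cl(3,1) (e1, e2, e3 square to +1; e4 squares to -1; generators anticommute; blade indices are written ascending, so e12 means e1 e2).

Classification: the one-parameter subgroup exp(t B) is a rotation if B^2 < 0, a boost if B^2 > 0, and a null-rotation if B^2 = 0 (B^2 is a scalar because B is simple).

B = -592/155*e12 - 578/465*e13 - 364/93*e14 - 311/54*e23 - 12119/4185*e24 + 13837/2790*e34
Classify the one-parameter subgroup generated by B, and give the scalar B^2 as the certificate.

B^2 term by term: the squares give (-592/155)^2*(e12)^2 + (-578/465)^2*(e13)^2 + (-364/93)^2*(e14)^2 + (-311/54)^2*(e23)^2 + (-12119/4185)^2*(e24)^2 + (13837/2790)^2*(e34)^2 = 350464/24025*(-1) + 334084/216225*(-1) + 132496/8649*(+1) + 96721/2916*(-1) + 146870161/17514225*(+1) + 191462569/7784100*(+1) = -1 (each basis 2-blade squares to minus the product of its generators' squares); cross terms between blades sharing an index anticommute and cancel; the commuting (index-disjoint) pairs give grade-4 terms 2*c*c'*(blade product), which cancel blade by blade — e1234: -8191504/216225 - 14009564/1946025 + 113204/2511 = 0 — confirming B is simple. So B^2 = -1.
Answer: rotation, certificate B^2 = -1. Note: conjugating B changes its blade decomposition but never the scalar B^2 = -1, whose sign settles the classification.


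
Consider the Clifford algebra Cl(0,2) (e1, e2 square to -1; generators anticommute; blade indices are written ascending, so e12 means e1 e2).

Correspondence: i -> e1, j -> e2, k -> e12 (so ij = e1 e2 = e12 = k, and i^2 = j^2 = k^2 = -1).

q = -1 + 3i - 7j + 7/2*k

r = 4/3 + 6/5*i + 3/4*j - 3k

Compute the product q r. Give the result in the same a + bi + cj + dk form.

In blades: q = -1 + 3*e1 - 7*e2 + 7/2*e12, r = 4/3 + 6/5*e1 + 3/4*e2 - 3*e12.
Distribute q over r term by term (generator squares from the signature, products reordered to ascending indices): (-1)*r = -4/3 - 6/5*e1 - 3/4*e2 + 3*e12; (3*e1)*r = -18/5 + 4*e1 + 9*e2 + 9/4*e12; (-7*e2)*r = 21/4 + 21*e1 - 28/3*e2 + 42/5*e12; (7/2*e12)*r = 21/2 - 21/8*e1 + 21/5*e2 + 14/3*e12.
Sum: 649/60 + 847/40*e1 + 187/60*e2 + 1099/60*e12; translating back through the correspondence:
Answer: 649/60 + 847/40*i + 187/60*j + 1099/60*k


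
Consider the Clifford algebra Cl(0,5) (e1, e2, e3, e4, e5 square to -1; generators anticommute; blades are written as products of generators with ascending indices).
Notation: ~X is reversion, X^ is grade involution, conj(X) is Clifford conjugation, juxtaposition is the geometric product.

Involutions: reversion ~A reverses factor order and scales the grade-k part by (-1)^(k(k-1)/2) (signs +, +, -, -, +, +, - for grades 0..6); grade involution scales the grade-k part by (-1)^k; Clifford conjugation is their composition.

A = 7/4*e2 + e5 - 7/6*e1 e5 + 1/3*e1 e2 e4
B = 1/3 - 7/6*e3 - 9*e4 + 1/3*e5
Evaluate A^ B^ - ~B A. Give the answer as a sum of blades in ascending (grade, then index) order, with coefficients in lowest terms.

first term: -1/3 - 7/18*e1 - 7/12*e2 - 1/3*e5 + 3*e1 e2 - 7/18*e1 e5 - 49/24*e2 e3 - 63/4*e2 e4 + 7/12*e2 e5 + 7/6*e3 e5 + 9*e4 e5 - 1/9*e1 e2 e4 + 49/36*e1 e3 e5 + 21/2*e1 e4 e5 + 7/18*e1 e2 e3 e4 + 1/9*e1 e2 e4 e5
second term: -1/3 - 7/18*e1 + 7/12*e2 + 1/3*e5 + 3*e1 e2 - 7/18*e1 e5 + 49/24*e2 e3 + 63/4*e2 e4 - 7/12*e2 e5 - 7/6*e3 e5 - 9*e4 e5 + 1/9*e1 e2 e4 - 49/36*e1 e3 e5 - 21/2*e1 e4 e5 - 7/18*e1 e2 e3 e4 - 1/9*e1 e2 e4 e5
Answer: -7/6*e2 - 2/3*e5 - 49/12*e2 e3 - 63/2*e2 e4 + 7/6*e2 e5 + 7/3*e3 e5 + 18*e4 e5 - 2/9*e1 e2 e4 + 49/18*e1 e3 e5 + 21*e1 e4 e5 + 7/9*e1 e2 e3 e4 + 2/9*e1 e2 e4 e5


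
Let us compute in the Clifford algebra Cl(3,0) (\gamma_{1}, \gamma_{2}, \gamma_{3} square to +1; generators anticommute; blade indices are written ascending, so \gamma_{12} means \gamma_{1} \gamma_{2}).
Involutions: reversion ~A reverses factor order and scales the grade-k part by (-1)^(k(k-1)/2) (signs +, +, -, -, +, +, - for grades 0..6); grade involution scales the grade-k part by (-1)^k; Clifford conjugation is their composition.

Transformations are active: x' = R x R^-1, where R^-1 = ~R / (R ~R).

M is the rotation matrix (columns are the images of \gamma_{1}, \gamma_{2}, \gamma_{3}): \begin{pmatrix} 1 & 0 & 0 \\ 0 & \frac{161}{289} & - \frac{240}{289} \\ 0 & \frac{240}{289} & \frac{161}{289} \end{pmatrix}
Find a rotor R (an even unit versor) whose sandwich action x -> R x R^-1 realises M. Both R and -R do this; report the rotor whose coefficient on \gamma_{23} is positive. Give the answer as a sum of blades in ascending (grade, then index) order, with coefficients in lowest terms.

Method: write R = a + b12*\gamma_{12} + b13*\gamma_{13} + b23*\gamma_{23} with a^2 + b12^2 + b13^2 + b23^2 = 1 (so R^-1 = ~R). Expanding the columns R e_j ~R gives tr M = 4a^2 - 1 and, from the antisymmetric part, M21 - M12 = -4a*b12, M13 - M31 = 4a*b13, M32 - M23 = -4a*b23.
Here tr M = \frac{611}{289}, so a^2 = (1 + tr M)/4 = \frac{225}{289} and a = ±\frac{15}{17}. Taking a = \frac{15}{17}: M21 - M12 = 0, M13 - M31 = 0, M32 - M23 = \frac{480}{289}, giving b12 = 0, b13 = 0, b23 = -\frac{8}{17}, i.e. R = \frac{15}{17} - \frac{8}{17} \gamma_{23}.
Its \gamma_{23} coefficient is negative, so report the other preimage -R.
Answer: -\frac{15}{17} + \frac{8}{17} \gamma_{23}. Recall the cover is two-to-one: with M of trace \frac{611}{289}, both preimages act alike, and the stated \gamma_{23} sign chooses the sheet.


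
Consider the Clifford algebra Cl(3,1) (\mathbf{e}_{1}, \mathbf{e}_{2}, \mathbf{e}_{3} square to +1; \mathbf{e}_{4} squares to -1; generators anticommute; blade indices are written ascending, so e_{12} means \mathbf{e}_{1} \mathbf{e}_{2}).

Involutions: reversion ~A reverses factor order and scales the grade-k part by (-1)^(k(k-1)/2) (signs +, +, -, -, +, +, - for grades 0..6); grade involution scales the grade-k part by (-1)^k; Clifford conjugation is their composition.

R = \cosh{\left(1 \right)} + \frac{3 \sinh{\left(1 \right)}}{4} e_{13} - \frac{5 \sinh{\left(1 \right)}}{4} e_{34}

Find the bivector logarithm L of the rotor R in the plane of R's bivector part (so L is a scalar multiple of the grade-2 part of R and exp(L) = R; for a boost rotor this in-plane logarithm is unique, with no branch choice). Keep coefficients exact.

The scalar part of R is \cosh{\left(1 \right)}, so cosh pins the rapidity up to sign — the sign comes from the bivector part; dividing that part by sinh of the rapidity yields the plane, and the in-plane L = rapidity * plane is unique because the two sign choices cancel.
Concretely: cosh(rapidity) = \cosh{\left(1 \right)} gives rapidity = ±1, and since rapidity/sinh(rapidity) is even the sign is immaterial: L = (rapidity/sinh(rapidity)) * <R>_2 = (\frac{1}{\sinh{\left(1 \right)}}) * <R>_2.
Answer: \frac{3}{4} e_{13} - \frac{5}{4} e_{34}


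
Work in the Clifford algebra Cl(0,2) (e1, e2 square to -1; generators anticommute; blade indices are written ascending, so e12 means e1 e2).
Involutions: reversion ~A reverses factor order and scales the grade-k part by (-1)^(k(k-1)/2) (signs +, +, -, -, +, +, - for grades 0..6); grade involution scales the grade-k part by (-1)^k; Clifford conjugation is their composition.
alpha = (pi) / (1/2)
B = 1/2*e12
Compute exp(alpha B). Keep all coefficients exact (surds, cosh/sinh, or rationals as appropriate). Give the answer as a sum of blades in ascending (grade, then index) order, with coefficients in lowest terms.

B^2 = (1/2)^2*(e12)^2 = 1/4*(-1) = -1/4 (a basis 2-blade squares to minus the product of its generators' squares).
B^2 = -1/4 — a negative square means the series sums to a rotation: l = 1/2, alpha*l = pi, so exp(alpha B) = cos(pi) + (sin(pi)/(1/2))*B = -1 + (0)*B.
Answer: -1


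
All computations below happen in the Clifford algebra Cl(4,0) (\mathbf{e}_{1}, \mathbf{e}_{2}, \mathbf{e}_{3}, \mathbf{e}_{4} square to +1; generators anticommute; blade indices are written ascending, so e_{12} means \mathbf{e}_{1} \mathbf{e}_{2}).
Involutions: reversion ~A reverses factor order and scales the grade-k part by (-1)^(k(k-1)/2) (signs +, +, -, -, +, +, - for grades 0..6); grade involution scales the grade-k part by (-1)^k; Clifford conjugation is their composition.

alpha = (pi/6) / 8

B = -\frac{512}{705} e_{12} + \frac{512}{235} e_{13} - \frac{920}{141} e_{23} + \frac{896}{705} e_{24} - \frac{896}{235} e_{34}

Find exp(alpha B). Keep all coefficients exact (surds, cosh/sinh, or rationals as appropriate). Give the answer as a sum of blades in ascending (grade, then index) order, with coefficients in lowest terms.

B^2 term by term: the squares give (-\frac{512}{705})^2*(e_{12})^2 + (\frac{512}{235})^2*(e_{13})^2 + (-\frac{920}{141})^2*(e_{23})^2 + (\frac{896}{705})^2*(e_{24})^2 + (-\frac{896}{235})^2*(e_{34})^2 = \frac{262144}{497025}*(-1) + \frac{262144}{55225}*(-1) + \frac{846400}{19881}*(-1) + \frac{802816}{497025}*(-1) + \frac{802816}{55225}*(-1) = -64 (each basis 2-blade squares to minus the product of its generators' squares); cross terms between blades sharing an index anticommute and cancel; the commuting (index-disjoint) pairs give grade-4 terms 2*c*c'*(blade product), which cancel blade by blade — e_{1234}: \frac{917504}{165675} - \frac{917504}{165675} = 0 — confirming B is simple. So B^2 = -64.
B^2 = -64 — B^2 < 0, so the exponential closes trigonometrically: l = 8, alpha*l = \frac{\pi}{6}, so exp(alpha B) = cos(\frac{\pi}{6}) + (sin(\frac{\pi}{6})/8)*B = \frac{\sqrt{3}}{2} + (\frac{1}{16})*B.
Answer: \frac{\sqrt{3}}{2} - \frac{32}{705} e_{12} + \frac{32}{235} e_{13} - \frac{115}{282} e_{23} + \frac{56}{705} e_{24} - \frac{56}{235} e_{34}


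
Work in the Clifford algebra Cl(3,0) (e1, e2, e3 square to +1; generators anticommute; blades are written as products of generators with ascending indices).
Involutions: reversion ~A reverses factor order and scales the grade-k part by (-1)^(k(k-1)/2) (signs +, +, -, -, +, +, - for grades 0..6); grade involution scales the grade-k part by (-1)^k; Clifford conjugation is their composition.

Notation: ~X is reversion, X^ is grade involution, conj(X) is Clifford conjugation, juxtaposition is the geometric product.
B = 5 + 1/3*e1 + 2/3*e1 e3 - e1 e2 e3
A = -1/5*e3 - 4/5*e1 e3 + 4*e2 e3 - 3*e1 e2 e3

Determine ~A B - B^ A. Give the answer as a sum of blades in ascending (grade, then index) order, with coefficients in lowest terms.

first term: 37/15 - 58/15*e1 + 6/5*e2 - 19/15*e3 - 37/15*e1 e2 + 61/15*e1 e3 - 19*e2 e3 + 41/3*e1 e2 e3
second term: 53/15 - 62/15*e1 - 14/5*e2 - 11/15*e3 - 43/15*e1 e2 - 59/15*e1 e3 + 21*e2 e3 - 49/3*e1 e2 e3
Answer: -16/15 + 4/15*e1 + 4*e2 - 8/15*e3 + 2/5*e1 e2 + 8*e1 e3 - 40*e2 e3 + 30*e1 e2 e3


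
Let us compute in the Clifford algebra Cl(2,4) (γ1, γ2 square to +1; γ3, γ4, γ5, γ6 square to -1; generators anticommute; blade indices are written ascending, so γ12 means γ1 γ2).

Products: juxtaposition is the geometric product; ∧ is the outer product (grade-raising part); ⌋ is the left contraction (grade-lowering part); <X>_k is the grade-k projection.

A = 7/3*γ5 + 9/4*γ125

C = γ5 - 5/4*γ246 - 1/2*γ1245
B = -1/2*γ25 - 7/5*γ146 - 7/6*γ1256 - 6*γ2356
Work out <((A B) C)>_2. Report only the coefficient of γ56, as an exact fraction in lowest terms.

step 1: -9/8*γ1 - 7/6*γ2 - 21/8*γ6 + 49/18*γ126 + 27/2*γ136 + 14*γ236 - 49/15*γ1456 + 63/20*γ2456
step 2: 63/16*γ5 + 245/72*γ14 - 9/8*γ15 - 63/40*γ16 - 105/32*γ24 - 7/6*γ25 - 49/30*γ26 - 35/2*γ34 + 35/24*γ46 + 21/8*γ56 - 49/12*γ125 - 7/12*γ145 - 49/15*γ146 + 9/16*γ245 + 63/20*γ246 + 49/36*γ456 - 135/8*γ1234 + 45/32*γ1246 - 49/18*γ1256 - 27/2*γ1356 - 14*γ2356 + 21/16*γ12456 + 7*γ13456 - 27/4*γ23456
step 3: 245/72*γ14 - 9/8*γ15 - 63/40*γ16 - 105/32*γ24 - 7/6*γ25 - 49/30*γ26 - 35/2*γ34 + 35/24*γ46 + 21/8*γ56
Answer: 21/8


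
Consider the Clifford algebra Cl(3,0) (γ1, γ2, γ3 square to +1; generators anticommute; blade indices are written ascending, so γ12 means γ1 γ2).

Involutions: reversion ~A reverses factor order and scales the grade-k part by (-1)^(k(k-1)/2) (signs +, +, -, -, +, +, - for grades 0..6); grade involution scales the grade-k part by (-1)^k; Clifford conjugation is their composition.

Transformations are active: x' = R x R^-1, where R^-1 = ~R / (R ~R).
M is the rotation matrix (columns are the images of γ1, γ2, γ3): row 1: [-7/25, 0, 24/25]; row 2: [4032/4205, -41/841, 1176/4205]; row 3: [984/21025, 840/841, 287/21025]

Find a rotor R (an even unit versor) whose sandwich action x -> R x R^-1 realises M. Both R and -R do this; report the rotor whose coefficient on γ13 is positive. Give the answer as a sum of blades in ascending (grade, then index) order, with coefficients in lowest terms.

Method: write R = a + b12*γ12 + b13*γ13 + b23*γ23 with a^2 + b12^2 + b13^2 + b23^2 = 1 (so R^-1 = ~R). Expanding the columns R e_j ~R gives tr M = 4a^2 - 1 and, from the antisymmetric part, M21 - M12 = -4a*b12, M13 - M31 = 4a*b13, M32 - M23 = -4a*b23.
Here tr M = -265/841, so a^2 = (1 + tr M)/4 = 144/841 and a = ±12/29. Taking a = 12/29: M21 - M12 = 4032/4205, M13 - M31 = 768/841, M32 - M23 = 3024/4205, giving b12 = -84/145, b13 = 16/29, b23 = -63/145, i.e. R = 12/29 - 84/145*γ12 + 16/29*γ13 - 63/145*γ23.
Its γ13 coefficient is already positive.
Answer: 12/29 - 84/145*γ12 + 16/29*γ13 - 63/145*γ23. Sheet selection: the two-to-one cover makes ±R indistinguishable at the matrix level (trace -265/841), so uniqueness comes from the required sign on γ13.


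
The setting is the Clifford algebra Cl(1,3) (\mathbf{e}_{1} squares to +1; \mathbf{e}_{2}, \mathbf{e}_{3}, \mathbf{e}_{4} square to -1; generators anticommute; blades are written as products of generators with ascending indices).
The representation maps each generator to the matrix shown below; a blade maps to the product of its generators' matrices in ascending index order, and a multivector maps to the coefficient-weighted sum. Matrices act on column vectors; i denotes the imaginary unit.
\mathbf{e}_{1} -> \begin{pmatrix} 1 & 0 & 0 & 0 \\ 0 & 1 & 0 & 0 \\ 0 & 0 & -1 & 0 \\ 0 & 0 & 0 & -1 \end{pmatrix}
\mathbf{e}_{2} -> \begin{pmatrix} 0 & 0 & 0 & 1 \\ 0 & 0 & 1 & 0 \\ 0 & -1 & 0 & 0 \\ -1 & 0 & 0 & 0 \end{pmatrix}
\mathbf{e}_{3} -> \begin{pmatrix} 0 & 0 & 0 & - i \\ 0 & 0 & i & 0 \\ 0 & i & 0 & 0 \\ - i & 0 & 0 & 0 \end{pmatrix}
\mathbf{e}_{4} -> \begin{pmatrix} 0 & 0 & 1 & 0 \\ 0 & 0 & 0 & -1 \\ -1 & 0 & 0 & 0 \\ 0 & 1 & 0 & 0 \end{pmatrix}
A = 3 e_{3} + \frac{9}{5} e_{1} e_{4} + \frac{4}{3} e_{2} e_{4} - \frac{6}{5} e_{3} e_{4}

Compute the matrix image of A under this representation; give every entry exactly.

Bivector images (products of the table entries): rho(e_{1} e_{4}) = rho(\mathbf{e}_{1})rho(\mathbf{e}_{4}) = \begin{pmatrix} 0 & 0 & 1 & 0 \\ 0 & 0 & 0 & -1 \\ 1 & 0 & 0 & 0 \\ 0 & -1 & 0 & 0 \end{pmatrix}; rho(e_{2} e_{4}) = rho(\mathbf{e}_{2})rho(\mathbf{e}_{4}) = \begin{pmatrix} 0 & 1 & 0 & 0 \\ -1 & 0 & 0 & 0 \\ 0 & 0 & 0 & 1 \\ 0 & 0 & -1 & 0 \end{pmatrix}; rho(e_{3} e_{4}) = rho(\mathbf{e}_{3})rho(\mathbf{e}_{4}) = \begin{pmatrix} 0 & - i & 0 & 0 \\ - i & 0 & 0 & 0 \\ 0 & 0 & 0 & - i \\ 0 & 0 & - i & 0 \end{pmatrix}.
M = (3)*rho(e_{3}) + (\frac{9}{5})*rho(e_{1} e_{4}) + (\frac{4}{3})*rho(e_{2} e_{4}) + (-\frac{6}{5})*rho(e_{3} e_{4}), summed entrywise:
Answer: \begin{pmatrix} 0 & \frac{4}{3} + \frac{6 i}{5} & \frac{9}{5} & - 3 i \\ - \frac{4}{3} + \frac{6 i}{5} & 0 & 3 i & - \frac{9}{5} \\ \frac{9}{5} & 3 i & 0 & \frac{4}{3} + \frac{6 i}{5} \\ - 3 i & - \frac{9}{5} & - \frac{4}{3} + \frac{6 i}{5} & 0 \end{pmatrix}


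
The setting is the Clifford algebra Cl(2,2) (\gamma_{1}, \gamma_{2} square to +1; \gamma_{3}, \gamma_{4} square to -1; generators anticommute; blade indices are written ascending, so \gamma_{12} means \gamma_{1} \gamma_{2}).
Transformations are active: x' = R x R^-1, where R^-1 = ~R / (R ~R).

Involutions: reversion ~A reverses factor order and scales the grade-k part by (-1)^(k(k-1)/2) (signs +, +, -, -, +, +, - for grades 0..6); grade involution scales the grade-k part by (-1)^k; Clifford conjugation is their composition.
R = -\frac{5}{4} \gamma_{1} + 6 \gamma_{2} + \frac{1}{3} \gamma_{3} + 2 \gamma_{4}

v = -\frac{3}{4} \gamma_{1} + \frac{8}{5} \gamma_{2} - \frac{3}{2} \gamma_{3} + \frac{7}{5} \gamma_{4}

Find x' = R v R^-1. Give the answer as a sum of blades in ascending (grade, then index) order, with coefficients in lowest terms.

~R = -\frac{5}{4} \gamma_{1} + 6 \gamma_{2} + \frac{1}{3} \gamma_{3} + 2 \gamma_{4}, and R ~R = \frac{4817}{144}, so R^-1 = ~R / (\frac{4817}{144}).
R v = \frac{659}{80} + \frac{5}{2} \gamma_{12} + \frac{17}{8} \gamma_{13} - \frac{1}{4} \gamma_{14} - \frac{143}{15} \gamma_{23} + \frac{26}{5} \gamma_{24} + \frac{52}{15} \gamma_{34}
Answer: \frac{2589}{19268} \gamma_{1} + \frac{32636}{24085} \gamma_{2} + \frac{80163}{48170} \gamma_{3} - \frac{1999}{4817} \gamma_{4}


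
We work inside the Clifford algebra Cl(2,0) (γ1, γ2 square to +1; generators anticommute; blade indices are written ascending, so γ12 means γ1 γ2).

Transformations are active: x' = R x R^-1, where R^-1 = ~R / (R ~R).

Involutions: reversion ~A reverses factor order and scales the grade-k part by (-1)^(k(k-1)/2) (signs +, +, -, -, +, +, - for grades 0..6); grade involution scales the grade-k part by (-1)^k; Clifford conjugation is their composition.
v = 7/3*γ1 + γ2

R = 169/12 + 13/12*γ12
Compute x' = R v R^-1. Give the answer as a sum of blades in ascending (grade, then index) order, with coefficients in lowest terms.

~R = 169/12 - 13/12*γ12, and R ~R = 14365/72, so R^-1 = ~R / (14365/72).
R v = 611/18*γ1 + 104/9*γ2
Answer: 209/85*γ1 + 161/255*γ2


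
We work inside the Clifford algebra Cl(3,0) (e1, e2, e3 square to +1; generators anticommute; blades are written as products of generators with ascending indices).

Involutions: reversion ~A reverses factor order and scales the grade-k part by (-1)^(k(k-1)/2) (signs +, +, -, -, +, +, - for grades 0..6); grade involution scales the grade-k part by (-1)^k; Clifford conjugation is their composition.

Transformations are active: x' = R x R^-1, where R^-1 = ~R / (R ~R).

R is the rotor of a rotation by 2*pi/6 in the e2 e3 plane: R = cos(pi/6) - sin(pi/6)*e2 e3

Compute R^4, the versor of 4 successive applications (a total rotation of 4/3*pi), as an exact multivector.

Because a rotor carries half the rotation angle, composing 4 copies of this e2 e3-plane rotor multiplies the phase: 4*(pi/6) = 2*pi/3, hence R^4 = cos(2*pi/3) - sin(2*pi/3)*e2 e3.
cos(2*pi/3) = -1/2 and sin(2*pi/3) = sqrt(3)/2, so R^4 = -1/2 - sqrt(3)/2*e2 e3. The net rotation is 4/3*pi; the rotor keeps the half-angle phase exactly.
Answer: -1/2 - sqrt(3)/2*e2 e3


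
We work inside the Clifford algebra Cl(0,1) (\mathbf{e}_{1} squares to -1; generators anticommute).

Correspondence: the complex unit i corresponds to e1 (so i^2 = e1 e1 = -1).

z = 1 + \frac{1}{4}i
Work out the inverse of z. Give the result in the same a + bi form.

In blades: z = 1 + \frac{1}{4} e_{1}.
With qbar = 1 - \frac{1}{4} e_{1} (scalar fixed, mapped units negated), z qbar = \frac{17}{16} (the sum of squared coefficients), so z^-1 = qbar / (\frac{17}{16}) = \frac{16}{17} - \frac{4}{17} e_{1}; translating back:
Answer: \frac{16}{17} - \frac{4}{17}i


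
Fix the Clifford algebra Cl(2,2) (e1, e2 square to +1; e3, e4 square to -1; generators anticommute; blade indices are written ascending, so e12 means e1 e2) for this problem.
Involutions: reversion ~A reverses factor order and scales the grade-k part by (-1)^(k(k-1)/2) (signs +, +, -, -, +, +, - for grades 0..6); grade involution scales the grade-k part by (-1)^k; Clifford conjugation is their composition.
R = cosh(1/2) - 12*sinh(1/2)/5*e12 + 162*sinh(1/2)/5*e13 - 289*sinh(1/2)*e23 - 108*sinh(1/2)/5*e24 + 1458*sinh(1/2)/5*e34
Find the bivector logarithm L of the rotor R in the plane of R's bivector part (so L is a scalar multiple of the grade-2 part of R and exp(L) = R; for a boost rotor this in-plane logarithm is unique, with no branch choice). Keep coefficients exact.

The scalar part of R is cosh(1/2), which determines |rapidity| via cosh; the sign lives in the bivector part, and pairing them (bivector part over sinh of the rapidity = the plane) gives the unique in-plane L = rapidity * plane.
Concretely: cosh(rapidity) = cosh(1/2) gives rapidity = ±1/2, and since rapidity/sinh(rapidity) is even the sign is immaterial: L = (rapidity/sinh(rapidity)) * <R>_2 = (1/(2*sinh(1/2))) * <R>_2.
Answer: -6/5*e12 + 81/5*e13 - 289/2*e23 - 54/5*e24 + 729/5*e34


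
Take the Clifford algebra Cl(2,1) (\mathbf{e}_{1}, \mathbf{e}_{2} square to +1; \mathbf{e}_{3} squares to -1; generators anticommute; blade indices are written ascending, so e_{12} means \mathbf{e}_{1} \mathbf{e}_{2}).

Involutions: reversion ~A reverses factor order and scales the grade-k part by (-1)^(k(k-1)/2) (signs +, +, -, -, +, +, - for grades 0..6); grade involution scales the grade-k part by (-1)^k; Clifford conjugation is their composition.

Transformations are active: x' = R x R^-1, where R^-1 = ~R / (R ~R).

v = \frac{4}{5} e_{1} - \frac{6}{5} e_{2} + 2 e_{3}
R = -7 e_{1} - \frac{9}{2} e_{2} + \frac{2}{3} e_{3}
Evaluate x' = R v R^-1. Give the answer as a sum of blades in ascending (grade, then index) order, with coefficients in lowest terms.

~R = -7 e_{1} - \frac{9}{2} e_{2} + \frac{2}{3} e_{3}, and R ~R = \frac{2477}{36}, so R^-1 = ~R / (\frac{2477}{36}).
R v = -\frac{23}{15} + 12 e_{12} - \frac{218}{15} e_{13} - \frac{41}{5} e_{23}
Answer: -\frac{6044}{12385} e_{1} + \frac{17346}{12385} e_{2} - \frac{25138}{12385} e_{3}


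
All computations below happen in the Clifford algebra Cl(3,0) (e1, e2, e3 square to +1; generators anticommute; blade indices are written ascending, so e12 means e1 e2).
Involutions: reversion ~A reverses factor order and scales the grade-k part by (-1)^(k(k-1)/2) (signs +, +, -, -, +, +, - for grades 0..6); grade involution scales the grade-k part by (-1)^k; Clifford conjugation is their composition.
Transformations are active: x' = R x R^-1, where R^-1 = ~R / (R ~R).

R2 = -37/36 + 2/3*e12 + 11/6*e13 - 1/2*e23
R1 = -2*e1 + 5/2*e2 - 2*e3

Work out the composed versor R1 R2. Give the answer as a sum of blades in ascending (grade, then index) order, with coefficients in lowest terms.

Distribute over the terms of R1 (each basis-blade product reordered to ascending indices, repeated generators contracted through their squares):
(-2*e1) R2 = 37/18*e1 - 4/3*e2 - 11/3*e3 + e123
(5/2*e2) R2 = -5/3*e1 - 185/72*e2 - 5/4*e3 - 55/12*e123
(-2*e3) R2 = 11/3*e1 - e2 + 37/18*e3 - 4/3*e123
Summing the partial products and collecting blades:
Answer: 73/18*e1 - 353/72*e2 - 103/36*e3 - 59/12*e123


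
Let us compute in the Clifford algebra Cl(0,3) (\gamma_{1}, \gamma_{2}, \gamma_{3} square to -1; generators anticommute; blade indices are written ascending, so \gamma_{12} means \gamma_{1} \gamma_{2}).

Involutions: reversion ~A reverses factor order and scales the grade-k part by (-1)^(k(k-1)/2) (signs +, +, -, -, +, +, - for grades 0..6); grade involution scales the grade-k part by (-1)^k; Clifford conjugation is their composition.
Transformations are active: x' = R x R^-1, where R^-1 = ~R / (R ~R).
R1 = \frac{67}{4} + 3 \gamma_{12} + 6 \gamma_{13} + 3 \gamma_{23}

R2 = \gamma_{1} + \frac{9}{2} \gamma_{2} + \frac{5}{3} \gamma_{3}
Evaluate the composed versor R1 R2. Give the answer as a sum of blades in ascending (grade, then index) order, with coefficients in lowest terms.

Distribute over the terms of R2 (each basis-blade product reordered to ascending indices, repeated generators contracted through their squares):
R1 (\gamma_{1}) = \frac{67}{4} \gamma_{1} + 3 \gamma_{2} + 6 \gamma_{3} + 3 \gamma_{123}
R1 (\frac{9}{2} \gamma_{2}) = -\frac{27}{2} \gamma_{1} + \frac{603}{8} \gamma_{2} + \frac{27}{2} \gamma_{3} - 27 \gamma_{123}
R1 (\frac{5}{3} \gamma_{3}) = -10 \gamma_{1} - 5 \gamma_{2} + \frac{335}{12} \gamma_{3} + 5 \gamma_{123}
Summing the partial products and collecting blades:
Answer: -\frac{27}{4} \gamma_{1} + \frac{587}{8} \gamma_{2} + \frac{569}{12} \gamma_{3} - 19 \gamma_{123}
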